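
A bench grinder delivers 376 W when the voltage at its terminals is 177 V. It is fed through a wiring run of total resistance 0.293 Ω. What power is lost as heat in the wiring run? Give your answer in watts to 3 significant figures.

1.32 W

Line loss is just I²R for the cable — we know both I and R_line directly.
I = P / V = 376 / 177 = 2.124 A through the wiring run.
P_line = I² R_line = (2.124)² × 0.293 = 1.322 W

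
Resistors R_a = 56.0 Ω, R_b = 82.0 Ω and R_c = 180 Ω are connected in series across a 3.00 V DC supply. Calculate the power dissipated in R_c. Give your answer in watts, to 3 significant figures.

Since the resistors are in series they all carry the loop current I = V/R_total; the power in any one is I²R.
R_total = 56.0 + 82.0 + 180 = 318.0 Ω
I = V / R_total = 3.00 / 318.0 = 0.009434 A
P_R_c = I² × R_c = (0.009434)² × 180 = 0.01602 W

0.0160 W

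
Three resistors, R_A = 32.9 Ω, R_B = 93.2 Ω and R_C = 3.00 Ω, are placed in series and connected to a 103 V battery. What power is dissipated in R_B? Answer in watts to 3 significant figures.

The current is common to all series resistors; compute it, then apply P = I²R for the target.
R_total = 32.9 + 93.2 + 3.00 = 129.1 Ω
I = V / R_total = 103 / 129.1 = 0.7978 A
P_R_B = I² × R_B = (0.7978)² × 93.2 = 59.33 W

59.3 W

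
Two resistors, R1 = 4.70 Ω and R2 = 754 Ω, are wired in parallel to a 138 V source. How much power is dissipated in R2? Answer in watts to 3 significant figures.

25.3 W

Every branch has 138 V across it, so for R2 the power is simply V²/R.
P_R2 = V² / R2 = (138)² / 754 Ω = 25.26 W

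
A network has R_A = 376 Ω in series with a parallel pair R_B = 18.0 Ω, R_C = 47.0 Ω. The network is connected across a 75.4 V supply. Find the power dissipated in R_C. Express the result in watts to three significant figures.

Replace R_B and R_C with their parallel equivalent so the circuit becomes R_A in series with R_p.
R_p = (18.0×47.0)/(18.0+47.0) = 13.02 Ω
R_total = 376 + 13.02 = 389.0 Ω
I = V / R_total = 75.4 / 389.0 = 0.1938 A
Voltage across the parallel pair: V_p = I × R_p = 0.1938 × 13.02 = 2.523 V
R_C sees V_p directly, so P = V_p² / R_C.
P_R_C = (2.523)² / 47.0 = 0.1354 W

0.135 W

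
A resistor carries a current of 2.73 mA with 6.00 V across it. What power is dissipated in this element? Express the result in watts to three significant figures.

Since both terminal voltage and current are stated, P = V I gives the power in one step.
P = 6.00 V × 0.002730 A = 0.01638 W

0.0164 W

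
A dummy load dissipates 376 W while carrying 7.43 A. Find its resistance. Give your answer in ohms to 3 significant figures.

Rearranging the power relation for the two known quantities gives R = P / I².
R = 376 / (7.430)² = 6.811 Ω

6.81 Ω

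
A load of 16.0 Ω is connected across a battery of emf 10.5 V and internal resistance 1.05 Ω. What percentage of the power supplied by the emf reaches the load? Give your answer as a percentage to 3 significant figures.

93.8 %

Both r and R carry the same current, so the power split is just the resistance split: η = R/(R+r).
η = R / (R + r) = 16.0 / (16.0 + 1.05) = 0.9384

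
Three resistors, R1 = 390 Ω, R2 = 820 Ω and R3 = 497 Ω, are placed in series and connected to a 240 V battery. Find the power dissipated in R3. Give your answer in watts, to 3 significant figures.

9.82 W

Since the resistors are in series they all carry the loop current I = V/R_total; the power in any one is I²R.
R_total = 390 + 820 + 497 = 1707 Ω
I = V / R_total = 240 / 1707 = 0.1406 A
P_R3 = I² × R3 = (0.1406)² × 497 = 9.825 W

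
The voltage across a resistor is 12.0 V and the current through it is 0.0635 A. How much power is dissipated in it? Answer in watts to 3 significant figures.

0.762 W

V and I are known directly — P = V I, no intermediate step needed.
P = 12.0 V × 0.06350 A = 0.7620 W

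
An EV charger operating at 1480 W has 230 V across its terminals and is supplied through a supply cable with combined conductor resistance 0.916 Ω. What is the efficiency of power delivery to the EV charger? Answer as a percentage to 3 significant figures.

I = P / V = 1480 / 230 = 6.435 A through the supply cable.
P_line = I² R_line = (6.435)² × 0.916 = 37.93 W
P_source = P_load + P_line = 1480 + 37.93 = 1518 W
η = P_load / P_source = 1480 / 1518 = 0.9750

97.5 %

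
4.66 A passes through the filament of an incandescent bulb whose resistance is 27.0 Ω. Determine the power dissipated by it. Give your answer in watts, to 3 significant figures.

With I and R stated, P = I²R applies in one step.
P = (4.660 A)² × 27.0 Ω = 586.3 W

586 W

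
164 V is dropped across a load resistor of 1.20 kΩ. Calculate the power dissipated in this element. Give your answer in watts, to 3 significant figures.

22.4 W

V and R are stated; P = V²/R avoids computing the current.
P = (164 V)² / 1200 Ω = 22.41 W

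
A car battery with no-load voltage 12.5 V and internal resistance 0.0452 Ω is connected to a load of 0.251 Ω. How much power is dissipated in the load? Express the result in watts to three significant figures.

447 W

The internal resistance and the load are in series, so the same I flows through both; get I from ε/(r+R), then I²R for the load.
I = ε / (r + R) = 12.5 / (0.0452 + 0.251) = 42.20 A
P_load = I² R = (42.20)² × 0.251 = 447.0 W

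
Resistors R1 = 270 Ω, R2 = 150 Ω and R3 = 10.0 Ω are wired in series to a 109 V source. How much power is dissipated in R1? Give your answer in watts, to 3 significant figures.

17.3 W

Series elements share the same current, so find I first, then use P = I²R.
R_total = 270 + 150 + 10.0 = 430.0 Ω
I = V / R_total = 109 / 430.0 = 0.2535 A
P_R1 = I² × R1 = (0.2535)² × 270 = 17.35 W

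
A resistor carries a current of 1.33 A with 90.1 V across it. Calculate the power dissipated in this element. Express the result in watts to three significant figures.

Both the voltage across and the current through the element are known, so P = V I applies directly.
P = 90.1 V × 1.330 A = 119.8 W

120 W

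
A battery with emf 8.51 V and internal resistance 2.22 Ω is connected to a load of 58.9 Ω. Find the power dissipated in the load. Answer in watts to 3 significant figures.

The internal resistance and the load are in series, so the same I flows through both; get I from ε/(r+R), then I²R for the load.
I = ε / (r + R) = 8.51 / (2.22 + 58.9) = 0.1392 A
P_load = I² R = (0.1392)² × 58.9 = 1.142 W

1.14 W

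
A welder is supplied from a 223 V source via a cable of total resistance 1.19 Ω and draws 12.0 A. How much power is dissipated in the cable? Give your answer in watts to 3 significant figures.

171 W

Only the current and the line resistance are needed for the I²R loss.
The cable carries the full 12.0 A.
P_line = I² R_line = (12.00)² × 1.19 = 171.4 W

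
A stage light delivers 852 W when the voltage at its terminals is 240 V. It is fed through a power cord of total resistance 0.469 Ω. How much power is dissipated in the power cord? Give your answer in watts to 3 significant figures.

Line loss is just I²R for the cable — we know both I and R_line directly.
I = P / V = 852 / 240 = 3.550 A through the power cord.
P_line = I² R_line = (3.550)² × 0.469 = 5.911 W

5.91 W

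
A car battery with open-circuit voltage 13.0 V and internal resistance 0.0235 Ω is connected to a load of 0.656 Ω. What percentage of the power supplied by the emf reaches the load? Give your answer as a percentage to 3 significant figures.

96.5 %

Efficiency is P_load / P_total. With a series r and R sharing the same I, P = I²R for each, so η = R/(R+r).
η = R / (R + r) = 0.656 / (0.656 + 0.0235) = 0.9654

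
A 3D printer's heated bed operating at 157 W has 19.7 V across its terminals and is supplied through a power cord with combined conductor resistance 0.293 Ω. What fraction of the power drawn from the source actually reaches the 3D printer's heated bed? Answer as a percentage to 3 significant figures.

I = P / V = 157 / 19.7 = 7.970 A through the power cord.
P_line = I² R_line = (7.970)² × 0.293 = 18.61 W
P_source = P_load + P_line = 157.0 + 18.61 = 175.6 W
η = P_load / P_source = 157.0 / 175.6 = 0.8940

89.4 %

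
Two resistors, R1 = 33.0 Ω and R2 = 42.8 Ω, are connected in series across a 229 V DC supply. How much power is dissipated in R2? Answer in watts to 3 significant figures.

391 W

The current is common to all series resistors; compute it, then apply P = I²R for the target.
R_total = 33.0 + 42.8 = 75.80 Ω
I = V / R_total = 229 / 75.80 = 3.021 A
P_R2 = I² × R2 = (3.021)² × 42.8 = 390.6 W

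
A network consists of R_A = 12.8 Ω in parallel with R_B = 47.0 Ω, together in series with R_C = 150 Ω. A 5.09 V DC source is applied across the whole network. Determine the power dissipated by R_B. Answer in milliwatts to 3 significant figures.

First find R_p for the parallel pair, then treat R_p + R_C as a series loop.
R_p = (12.8×47.0)/(12.8+47.0) = 10.06 Ω
R_total = R_p + 150 = 10.06 + 150 = 160.1 Ω
I = V / R_total = 5.09 / 160.1 = 0.03180 A
Voltage across the parallel pair: V_p = I × R_p = 0.03180 × 10.06 = 0.3199 V
R_B sits across V_p; its power is V_p²/R.
P_R_B = (0.3199)² / 47.0 = 0.002178 W

2.18 mW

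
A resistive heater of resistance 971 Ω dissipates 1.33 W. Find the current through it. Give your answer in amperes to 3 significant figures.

0.0370 A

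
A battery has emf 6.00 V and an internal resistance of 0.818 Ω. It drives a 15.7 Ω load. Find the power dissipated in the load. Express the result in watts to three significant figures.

2.07 W

With r and R in series, I = ε/(r+R); the load dissipates I²R.
I = ε / (r + R) = 6.00 / (0.818 + 15.7) = 0.3632 A
P_load = I² R = (0.3632)² × 15.7 = 2.072 W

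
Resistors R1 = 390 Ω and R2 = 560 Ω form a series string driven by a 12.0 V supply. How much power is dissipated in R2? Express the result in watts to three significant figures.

Since the resistors are in series they all carry the loop current I = V/R_total; the power in any one is I²R.
R_total = 390 + 560 = 950.0 Ω
I = V / R_total = 12.0 / 950.0 = 0.01263 A
P_R2 = I² × R2 = (0.01263)² × 560 = 0.08935 W

0.0894 W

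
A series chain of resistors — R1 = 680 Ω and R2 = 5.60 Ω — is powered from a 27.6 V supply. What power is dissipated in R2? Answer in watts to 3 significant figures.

0.00908 W

Series elements share the same current, so find I first, then use P = I²R.
R_total = 680 + 5.60 = 685.6 Ω
I = V / R_total = 27.6 / 685.6 = 0.04026 A
P_R2 = I² × R2 = (0.04026)² × 5.60 = 0.009075 W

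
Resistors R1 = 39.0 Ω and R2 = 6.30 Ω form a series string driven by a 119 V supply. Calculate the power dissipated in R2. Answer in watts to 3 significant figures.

Since the resistors are in series they all carry the loop current I = V/R_total; the power in any one is I²R.
R_total = 39.0 + 6.30 = 45.30 Ω
I = V / R_total = 119 / 45.30 = 2.627 A
P_R2 = I² × R2 = (2.627)² × 6.30 = 43.47 W

43.5 W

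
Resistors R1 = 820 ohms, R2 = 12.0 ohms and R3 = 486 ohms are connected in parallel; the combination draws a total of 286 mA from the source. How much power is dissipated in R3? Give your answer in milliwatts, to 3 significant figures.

Only the total current is stated, so first find the parallel equivalent to get the voltage across the combination.
1/R_eq = 1/820 + 1/12.0 + 1/486 ⇒ R_eq = 11.55 Ω
V = I_total × R_eq = 0.2860 × 11.55 = 3.302 V
P_R3 = V² / R3 = (3.302)² / 486 = 0.02244 W

22.4 mW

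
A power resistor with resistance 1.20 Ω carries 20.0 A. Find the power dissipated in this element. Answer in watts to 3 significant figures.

With I and R stated, P = I²R applies in one step.
P = (20.00 A)² × 1.20 Ω = 480.0 W

480 W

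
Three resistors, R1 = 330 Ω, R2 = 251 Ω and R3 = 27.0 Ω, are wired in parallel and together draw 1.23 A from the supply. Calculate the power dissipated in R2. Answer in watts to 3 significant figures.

3.11 W

The branches share the same voltage, but only the total current is given — find V from the equivalent resistance first.
1/R_eq = 1/330 + 1/251 + 1/27.0 ⇒ R_eq = 22.70 Ω
V = I_total × R_eq = 1.230 × 22.70 = 27.92 V
P_R2 = V² / R2 = (27.92)² / 251 = 3.106 W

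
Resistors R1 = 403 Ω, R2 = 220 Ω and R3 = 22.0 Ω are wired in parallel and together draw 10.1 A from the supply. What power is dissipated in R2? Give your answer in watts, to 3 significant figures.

168 W

The branches share the same voltage, but only the total current is given — find V from the equivalent resistance first.
1/R_eq = 1/403 + 1/220 + 1/22.0 ⇒ R_eq = 19.05 Ω
V = I_total × R_eq = 10.10 × 19.05 = 192.4 V
P_R2 = V² / R2 = (192.4)² / 220 = 168.3 W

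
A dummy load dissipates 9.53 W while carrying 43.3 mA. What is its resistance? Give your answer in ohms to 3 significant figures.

5080 Ω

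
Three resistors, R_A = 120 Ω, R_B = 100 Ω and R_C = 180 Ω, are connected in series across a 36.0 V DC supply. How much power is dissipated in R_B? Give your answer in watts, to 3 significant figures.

0.810 W

Every series element carries the same I. Get I from the total resistance, then P = I² × R_B.
R_total = 120 + 100 + 180 = 400.0 Ω
I = V / R_total = 36.0 / 400.0 = 0.09000 A
P_R_B = I² × R_B = (0.09000)² × 100 = 0.8100 W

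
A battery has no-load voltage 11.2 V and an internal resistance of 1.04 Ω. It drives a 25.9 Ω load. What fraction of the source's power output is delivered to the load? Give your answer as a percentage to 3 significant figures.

96.1 %

The source delivers εI, of which I²R reaches the load and I²r is lost; since I is common, η = R/(R+r).
η = R / (R + r) = 25.9 / (25.9 + 1.04) = 0.9614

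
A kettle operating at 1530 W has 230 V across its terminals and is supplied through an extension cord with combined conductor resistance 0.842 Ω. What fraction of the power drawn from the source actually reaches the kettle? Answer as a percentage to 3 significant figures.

97.6 %

I = P / V = 1530 / 230 = 6.652 A through the extension cord.
P_line = I² R_line = (6.652)² × 0.842 = 37.26 W
P_source = P_load + P_line = 1530 + 37.26 = 1567 W
η = P_load / P_source = 1530 / 1567 = 0.9762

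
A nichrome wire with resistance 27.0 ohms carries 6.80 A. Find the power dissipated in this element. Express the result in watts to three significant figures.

1250 W

The current through and the resistance of the element are both given; use P = I²R.
P = (6.800 A)² × 27.0 Ω = 1248 W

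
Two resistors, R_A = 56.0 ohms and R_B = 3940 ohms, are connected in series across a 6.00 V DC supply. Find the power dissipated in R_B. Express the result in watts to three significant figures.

0.00888 W

The current is common to all series resistors; compute it, then apply P = I²R for the target.
R_total = 56.0 + 3940 = 3996 Ω
I = V / R_total = 6.00 / 3996 = 0.001502 A
P_R_B = I² × R_B = (0.001502)² × 3940 = 0.008883 W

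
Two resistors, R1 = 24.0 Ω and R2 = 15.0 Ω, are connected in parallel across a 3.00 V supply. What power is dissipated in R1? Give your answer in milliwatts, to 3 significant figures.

Parallel branches share the same voltage; P = V²/R gives the branch power in one step.
P_R1 = V² / R1 = (3.00)² / 24.0 Ω = 0.3750 W

375 mW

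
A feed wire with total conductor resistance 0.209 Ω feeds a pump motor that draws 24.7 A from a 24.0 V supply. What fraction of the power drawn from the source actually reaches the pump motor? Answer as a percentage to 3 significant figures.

The feed wire carries the full 24.7 A.
P_line = I² R_line = (24.70)² × 0.209 = 127.5 W
P_source = V I = 24.0 × 24.70 = 592.8 W; P_load = 465.3 W
η = P_load / P_source = 465.3 / 592.8 = 0.7849

78.5 %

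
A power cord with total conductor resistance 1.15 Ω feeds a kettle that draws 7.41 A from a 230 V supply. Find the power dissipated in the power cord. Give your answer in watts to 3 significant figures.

The power cord and load are in series, so the same current flows in both; the loss is I²R_line.
The power cord carries the full 7.41 A.
P_line = I² R_line = (7.410)² × 1.15 = 63.14 W

63.1 W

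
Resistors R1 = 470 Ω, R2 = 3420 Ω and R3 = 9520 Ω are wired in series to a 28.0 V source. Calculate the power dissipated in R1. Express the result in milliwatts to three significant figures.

2.05 mW

Series elements share the same current, so find I first, then use P = I²R.
R_total = 470 + 3420 + 9520 = 13410 Ω
I = V / R_total = 28.0 / 13410 = 0.002088 A
P_R1 = I² × R1 = (0.002088)² × 470 = 0.002049 W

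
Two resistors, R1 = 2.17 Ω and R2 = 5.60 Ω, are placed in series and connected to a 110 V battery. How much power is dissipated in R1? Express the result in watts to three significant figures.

In a series string the same current flows through every resistor — find that current, then P = I²R for the one we want.
R_total = 2.17 + 5.60 = 7.770 Ω
I = V / R_total = 110 / 7.770 = 14.16 A
P_R1 = I² × R1 = (14.16)² × 2.17 = 434.9 W

435 W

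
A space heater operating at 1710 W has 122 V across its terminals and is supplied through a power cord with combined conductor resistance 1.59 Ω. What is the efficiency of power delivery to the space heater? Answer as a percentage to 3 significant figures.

I = P / V = 1710 / 122 = 14.02 A through the power cord.
P_line = I² R_line = (14.02)² × 1.59 = 312.4 W
P_source = P_load + P_line = 1710 + 312.4 = 2022 W
η = P_load / P_source = 1710 / 2022 = 0.8455

84.6 %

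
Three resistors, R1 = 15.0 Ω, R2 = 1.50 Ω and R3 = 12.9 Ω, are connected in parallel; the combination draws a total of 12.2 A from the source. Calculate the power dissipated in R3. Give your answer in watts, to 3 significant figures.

The branches share the same voltage, but only the total current is given — find V from the equivalent resistance first.
1/R_eq = 1/15.0 + 1/1.50 + 1/12.9 ⇒ R_eq = 1.233 Ω
V = I_total × R_eq = 12.20 × 1.233 = 15.05 V
P_R3 = V² / R3 = (15.05)² / 12.9 = 17.55 W

17.5 W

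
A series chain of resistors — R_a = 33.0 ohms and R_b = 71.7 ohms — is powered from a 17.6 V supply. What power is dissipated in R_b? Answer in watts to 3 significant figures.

Since the resistors are in series they all carry the loop current I = V/R_total; the power in any one is I²R.
R_total = 33.0 + 71.7 = 104.7 Ω
I = V / R_total = 17.6 / 104.7 = 0.1681 A
P_R_b = I² × R_b = (0.1681)² × 71.7 = 2.026 W

2.03 W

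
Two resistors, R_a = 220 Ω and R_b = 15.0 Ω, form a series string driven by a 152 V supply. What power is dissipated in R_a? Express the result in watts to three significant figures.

92.0 W

Since the resistors are in series they all carry the loop current I = V/R_total; the power in any one is I²R.
R_total = 220 + 15.0 = 235.0 Ω
I = V / R_total = 152 / 235.0 = 0.6468 A
P_R_a = I² × R_a = (0.6468)² × 220 = 92.04 W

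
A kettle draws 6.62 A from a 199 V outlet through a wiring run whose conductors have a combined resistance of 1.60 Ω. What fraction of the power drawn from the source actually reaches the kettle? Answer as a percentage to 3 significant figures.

94.7 %

The wiring run carries the full 6.62 A.
P_line = I² R_line = (6.620)² × 1.60 = 70.12 W
P_source = V I = 199 × 6.620 = 1317 W; P_load = 1247 W
η = P_load / P_source = 1247 / 1317 = 0.9468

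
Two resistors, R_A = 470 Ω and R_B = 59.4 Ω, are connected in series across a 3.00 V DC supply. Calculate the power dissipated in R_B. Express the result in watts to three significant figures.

0.00191 W

Series elements share the same current, so find I first, then use P = I²R.
R_total = 470 + 59.4 = 529.4 Ω
I = V / R_total = 3.00 / 529.4 = 0.005667 A
P_R_B = I² × R_B = (0.005667)² × 59.4 = 0.001907 W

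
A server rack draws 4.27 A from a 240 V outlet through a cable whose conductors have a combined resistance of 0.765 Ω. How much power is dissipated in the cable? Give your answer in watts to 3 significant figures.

The cable is a series resistance carrying the load current; its dissipation is I²R_line.
The cable carries the full 4.27 A.
P_line = I² R_line = (4.270)² × 0.765 = 13.95 W

13.9 W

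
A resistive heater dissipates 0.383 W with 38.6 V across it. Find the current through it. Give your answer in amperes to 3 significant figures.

Inverting the appropriate power form: I = P / V.
I = 0.383 / 38.6 = 0.009922 A

0.00992 A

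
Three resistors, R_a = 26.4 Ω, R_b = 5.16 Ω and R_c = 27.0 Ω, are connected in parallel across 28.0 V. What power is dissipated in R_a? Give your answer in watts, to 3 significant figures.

Every branch has 28.0 V across it, so for R_a the power is simply V²/R.
P_R_a = V² / R_a = (28.0)² / 26.4 Ω = 29.70 W

29.7 W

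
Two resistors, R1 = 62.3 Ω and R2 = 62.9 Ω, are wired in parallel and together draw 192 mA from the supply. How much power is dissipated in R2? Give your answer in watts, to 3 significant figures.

We need the common branch voltage; get it from I_total × R_eq, then P = V²/R for the branch.
1/R_eq = 1/62.3 + 1/62.9 ⇒ R_eq = 31.30 Ω
V = I_total × R_eq = 0.1920 × 31.30 = 6.009 V
P_R2 = V² / R2 = (6.009)² / 62.9 = 0.5741 W

0.574 W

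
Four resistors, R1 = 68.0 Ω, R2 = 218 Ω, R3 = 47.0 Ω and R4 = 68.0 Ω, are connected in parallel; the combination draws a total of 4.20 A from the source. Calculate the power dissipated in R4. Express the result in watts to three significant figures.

84.9 W

Parallel branches share V, not I — compute V via R_eq, then use V²/R for the target branch.
1/R_eq = 1/68.0 + 1/218 + 1/47.0 + 1/68.0 ⇒ R_eq = 18.09 Ω
V = I_total × R_eq = 4.200 × 18.09 = 75.98 V
P_R4 = V² / R4 = (75.98)² / 68.0 = 84.90 W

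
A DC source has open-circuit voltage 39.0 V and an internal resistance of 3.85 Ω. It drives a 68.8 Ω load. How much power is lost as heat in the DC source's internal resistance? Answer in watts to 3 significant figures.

1.11 W

The internal resistance carries the same current as the load; P_int = I²r.
I = ε / (r + R) = 39.0 / (3.85 + 68.8) = 0.5368 A
P_int = I² r = (0.5368)² × 3.85 = 1.109 W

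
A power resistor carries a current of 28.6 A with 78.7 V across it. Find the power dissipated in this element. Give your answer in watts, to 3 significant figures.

Since both terminal voltage and current are stated, P = V I gives the power in one step.
P = 78.7 V × 28.60 A = 2251 W

2250 W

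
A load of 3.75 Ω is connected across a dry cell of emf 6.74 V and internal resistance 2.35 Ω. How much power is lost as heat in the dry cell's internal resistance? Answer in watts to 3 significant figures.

The source's internal resistance is just another series element carrying I; its dissipation is I²r.
I = ε / (r + R) = 6.74 / (2.35 + 3.75) = 1.105 A
P_int = I² r = (1.105)² × 2.35 = 2.869 W

2.87 W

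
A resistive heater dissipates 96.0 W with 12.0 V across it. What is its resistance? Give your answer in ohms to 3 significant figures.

1.50 Ω

From P = V I = I²R = V²/R, with the two given quantities we get R = V² / P.
R = (12.0)² / 96.0 = 1.500 Ω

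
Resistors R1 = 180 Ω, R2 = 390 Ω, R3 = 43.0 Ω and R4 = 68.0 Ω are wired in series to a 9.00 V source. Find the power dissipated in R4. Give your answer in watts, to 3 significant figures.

0.0119 W

Every series element carries the same I. Get I from the total resistance, then P = I² × R4.
R_total = 180 + 390 + 43.0 + 68.0 = 681.0 Ω
I = V / R_total = 9.00 / 681.0 = 0.01322 A
P_R4 = I² × R4 = (0.01322)² × 68.0 = 0.01188 W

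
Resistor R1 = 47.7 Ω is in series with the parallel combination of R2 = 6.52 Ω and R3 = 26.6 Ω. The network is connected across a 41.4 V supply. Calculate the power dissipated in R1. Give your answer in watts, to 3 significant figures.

Collapse R2‖R3 to a single equivalent, reducing the network to two series elements.
R_p = (6.52×26.6)/(6.52+26.6) = 5.236 Ω
R_total = 47.7 + 5.236 = 52.94 Ω
I = V / R_total = 41.4 / 52.94 = 0.7821 A
R1 is in the main series path, so its power is I²R1.
P_R1 = (0.7821)² × 47.7 = 29.17 W

29.2 W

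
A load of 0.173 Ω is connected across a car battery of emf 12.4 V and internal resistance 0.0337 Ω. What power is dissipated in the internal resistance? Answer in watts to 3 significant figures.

121 W

The source's internal resistance is just another series element carrying I; its dissipation is I²r.
I = ε / (r + R) = 12.4 / (0.0337 + 0.173) = 59.99 A
P_int = I² r = (59.99)² × 0.0337 = 121.3 W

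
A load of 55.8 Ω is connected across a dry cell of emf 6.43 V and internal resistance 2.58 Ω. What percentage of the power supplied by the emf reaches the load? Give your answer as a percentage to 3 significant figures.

95.6 %

Both r and R carry the same current, so the power split is just the resistance split: η = R/(R+r).
η = R / (R + r) = 55.8 / (55.8 + 2.58) = 0.9558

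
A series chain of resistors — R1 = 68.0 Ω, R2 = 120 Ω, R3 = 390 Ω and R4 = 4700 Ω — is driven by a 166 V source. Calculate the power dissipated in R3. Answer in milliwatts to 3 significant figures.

Every series element carries the same I. Get I from the total resistance, then P = I² × R3.
R_total = 68.0 + 120 + 390 + 4700 = 5278 Ω
I = V / R_total = 166 / 5278 = 0.03145 A
P_R3 = I² × R3 = (0.03145)² × 390 = 0.3858 W

386 mW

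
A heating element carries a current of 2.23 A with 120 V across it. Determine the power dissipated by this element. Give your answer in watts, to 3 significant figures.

268 W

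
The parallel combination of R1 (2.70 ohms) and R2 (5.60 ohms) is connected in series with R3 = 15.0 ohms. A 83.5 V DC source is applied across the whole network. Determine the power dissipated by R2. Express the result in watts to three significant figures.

14.6 W

First find R_p for the parallel pair, then treat R_p + R3 as a series loop.
R_p = (2.70×5.60)/(2.70+5.60) = 1.822 Ω
R_total = R_p + 15.0 = 1.822 + 15.0 = 16.82 Ω
I = V / R_total = 83.5 / 16.82 = 4.964 A
Voltage across the parallel pair: V_p = I × R_p = 4.964 × 1.822 = 9.043 V
R2 has V_p across it, so P = V_p²/R2.
P_R2 = (9.043)² / 5.60 = 14.60 W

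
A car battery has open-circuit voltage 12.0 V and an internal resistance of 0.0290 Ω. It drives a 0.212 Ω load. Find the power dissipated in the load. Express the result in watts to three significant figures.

526 W

Find the circuit current first, then P = I²R for the load (series elements share I).
I = ε / (r + R) = 12.0 / (0.0290 + 0.212) = 49.79 A
P_load = I² R = (49.79)² × 0.212 = 525.6 W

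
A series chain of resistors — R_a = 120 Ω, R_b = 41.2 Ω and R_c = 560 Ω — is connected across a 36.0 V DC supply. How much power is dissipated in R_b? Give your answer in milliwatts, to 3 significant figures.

103 mW

Every series element carries the same I. Get I from the total resistance, then P = I² × R_b.
R_total = 120 + 41.2 + 560 = 721.2 Ω
I = V / R_total = 36.0 / 721.2 = 0.04992 A
P_R_b = I² × R_b = (0.04992)² × 41.2 = 0.1027 W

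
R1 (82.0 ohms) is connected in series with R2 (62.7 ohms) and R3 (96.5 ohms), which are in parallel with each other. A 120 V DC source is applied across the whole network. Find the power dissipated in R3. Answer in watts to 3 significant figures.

15.0 W

First combine the parallel branches into one equivalent R_p, then R1 + R_p is a series pair.
R_p = (62.7×96.5)/(62.7+96.5) = 38.01 Ω
R_total = 82.0 + 38.01 = 120.0 Ω
I = V / R_total = 120 / 120.0 = 1.000 A
Voltage across the parallel pair: V_p = I × R_p = 1.000 × 38.01 = 38.00 V
R3 sees V_p directly, so P = V_p² / R3.
P_R3 = (38.00)² / 96.5 = 14.97 W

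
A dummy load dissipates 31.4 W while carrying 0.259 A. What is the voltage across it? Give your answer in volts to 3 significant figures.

121 V

The two known quantities fix the third via V = P / I.
V = 31.4 / 0.2590 = 121.2 V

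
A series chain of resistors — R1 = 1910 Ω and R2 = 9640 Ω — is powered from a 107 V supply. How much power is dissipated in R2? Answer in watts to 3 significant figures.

Since the resistors are in series they all carry the loop current I = V/R_total; the power in any one is I²R.
R_total = 1910 + 9640 = 11550 Ω
I = V / R_total = 107 / 11550 = 0.009264 A
P_R2 = I² × R2 = (0.009264)² × 9640 = 0.8273 W

0.827 W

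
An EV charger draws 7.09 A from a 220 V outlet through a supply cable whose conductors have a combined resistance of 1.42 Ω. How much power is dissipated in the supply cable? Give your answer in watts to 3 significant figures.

The supply cable and load are in series, so the same current flows in both; the loss is I²R_line.
The supply cable carries the full 7.09 A.
P_line = I² R_line = (7.090)² × 1.42 = 71.38 W

71.4 W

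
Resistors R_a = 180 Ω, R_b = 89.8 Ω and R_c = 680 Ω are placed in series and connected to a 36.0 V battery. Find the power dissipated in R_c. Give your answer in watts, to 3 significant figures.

0.977 W

Since the resistors are in series they all carry the loop current I = V/R_total; the power in any one is I²R.
R_total = 180 + 89.8 + 680 = 949.8 Ω
I = V / R_total = 36.0 / 949.8 = 0.03790 A
P_R_c = I² × R_c = (0.03790)² × 680 = 0.9769 W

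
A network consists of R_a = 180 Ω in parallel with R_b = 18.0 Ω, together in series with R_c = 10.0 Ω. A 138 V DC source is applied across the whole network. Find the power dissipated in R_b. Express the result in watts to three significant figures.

408 W

First find R_p for the parallel pair, then treat R_p + R_c as a series loop.
R_p = (180×18.0)/(180+18.0) = 16.36 Ω
R_total = R_p + 10.0 = 16.36 + 10.0 = 26.36 Ω
I = V / R_total = 138 / 26.36 = 5.234 A
Voltage across the parallel pair: V_p = I × R_p = 5.234 × 16.36 = 85.66 V
R_b has V_p across it, so P = V_p²/R_b.
P_R_b = (85.66)² / 18.0 = 407.6 W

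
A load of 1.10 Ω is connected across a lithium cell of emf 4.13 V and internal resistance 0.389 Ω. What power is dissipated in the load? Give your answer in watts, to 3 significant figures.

Find the circuit current first, then P = I²R for the load (series elements share I).
I = ε / (r + R) = 4.13 / (0.389 + 1.10) = 2.774 A
P_load = I² R = (2.774)² × 1.10 = 8.463 W

8.46 W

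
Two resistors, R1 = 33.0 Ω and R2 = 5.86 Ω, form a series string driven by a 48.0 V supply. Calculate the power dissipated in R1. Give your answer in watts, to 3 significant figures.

50.3 W

Every series element carries the same I. Get I from the total resistance, then P = I² × R1.
R_total = 33.0 + 5.86 = 38.86 Ω
I = V / R_total = 48.0 / 38.86 = 1.235 A
P_R1 = I² × R1 = (1.235)² × 33.0 = 50.35 W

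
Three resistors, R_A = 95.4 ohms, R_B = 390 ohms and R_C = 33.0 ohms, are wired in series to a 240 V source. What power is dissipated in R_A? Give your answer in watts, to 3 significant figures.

Series elements share the same current, so find I first, then use P = I²R.
R_total = 95.4 + 390 + 33.0 = 518.4 Ω
I = V / R_total = 240 / 518.4 = 0.4630 A
P_R_A = I² × R_A = (0.4630)² × 95.4 = 20.45 W

20.4 W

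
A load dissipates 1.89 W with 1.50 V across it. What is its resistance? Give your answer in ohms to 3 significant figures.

Rearranging the power relation for the two known quantities gives R = V² / P.
R = (1.50)² / 1.89 = 1.190 Ω

1.19 Ω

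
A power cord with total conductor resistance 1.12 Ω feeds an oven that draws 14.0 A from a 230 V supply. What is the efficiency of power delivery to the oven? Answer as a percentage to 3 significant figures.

The power cord carries the full 14.0 A.
P_line = I² R_line = (14.00)² × 1.12 = 219.5 W
P_source = V I = 230 × 14.00 = 3220 W; P_load = 3000 W
η = P_load / P_source = 3000 / 3220 = 0.9318

93.2 %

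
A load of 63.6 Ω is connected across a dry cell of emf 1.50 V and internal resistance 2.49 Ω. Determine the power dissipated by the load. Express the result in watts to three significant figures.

Load and internal resistance form a series loop — compute the loop current, then the load power via I²R.
I = ε / (r + R) = 1.50 / (2.49 + 63.6) = 0.02270 A
P_load = I² R = (0.02270)² × 63.6 = 0.03276 W

0.0328 W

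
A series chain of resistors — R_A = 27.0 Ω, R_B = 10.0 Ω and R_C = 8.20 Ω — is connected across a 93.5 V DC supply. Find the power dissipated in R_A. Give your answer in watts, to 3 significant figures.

Series elements share the same current, so find I first, then use P = I²R.
R_total = 27.0 + 10.0 + 8.20 = 45.20 Ω
I = V / R_total = 93.5 / 45.20 = 2.069 A
P_R_A = I² × R_A = (2.069)² × 27.0 = 115.5 W

116 W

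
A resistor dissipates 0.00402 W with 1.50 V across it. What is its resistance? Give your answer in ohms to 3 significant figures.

560 Ω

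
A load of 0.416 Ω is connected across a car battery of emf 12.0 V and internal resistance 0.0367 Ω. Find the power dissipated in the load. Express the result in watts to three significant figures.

292 W

The internal resistance and the load are in series, so the same I flows through both; get I from ε/(r+R), then I²R for the load.
I = ε / (r + R) = 12.0 / (0.0367 + 0.416) = 26.51 A
P_load = I² R = (26.51)² × 0.416 = 292.3 W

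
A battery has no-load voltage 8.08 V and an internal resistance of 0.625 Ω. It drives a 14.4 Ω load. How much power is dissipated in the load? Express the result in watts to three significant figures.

The internal resistance and the load are in series, so the same I flows through both; get I from ε/(r+R), then I²R for the load.
I = ε / (r + R) = 8.08 / (0.625 + 14.4) = 0.5378 A
P_load = I² R = (0.5378)² × 14.4 = 4.164 W

4.16 W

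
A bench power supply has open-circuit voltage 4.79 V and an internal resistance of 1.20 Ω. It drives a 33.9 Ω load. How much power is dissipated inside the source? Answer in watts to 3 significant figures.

Internal loss is I²r, with I set by the total series resistance r+R.
I = ε / (r + R) = 4.79 / (1.20 + 33.9) = 0.1365 A
P_int = I² r = (0.1365)² × 1.20 = 0.02235 W

0.0223 W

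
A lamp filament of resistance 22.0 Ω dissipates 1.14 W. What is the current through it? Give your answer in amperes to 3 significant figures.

0.228 A

From P = V I = I²R = V²/R, with the two given quantities we get I = √(P / R).
I = √(1.14 / 22.0) = 0.2276 A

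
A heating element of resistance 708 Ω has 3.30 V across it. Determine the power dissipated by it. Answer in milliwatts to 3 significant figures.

V and R are stated; P = V²/R avoids computing the current.
P = (3.30 V)² / 708 Ω = 0.01538 W

15.4 mW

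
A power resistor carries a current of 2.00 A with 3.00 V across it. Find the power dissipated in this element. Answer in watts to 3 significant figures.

6.00 W

Both the voltage across and the current through the element are known, so P = V I applies directly.
P = 3.00 V × 2.000 A = 6.000 W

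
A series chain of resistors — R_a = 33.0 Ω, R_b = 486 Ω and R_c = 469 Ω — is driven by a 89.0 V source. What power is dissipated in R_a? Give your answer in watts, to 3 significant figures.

In a series string the same current flows through every resistor — find that current, then P = I²R for the one we want.
R_total = 33.0 + 486 + 469 = 988.0 Ω
I = V / R_total = 89.0 / 988.0 = 0.09008 A
P_R_a = I² × R_a = (0.09008)² × 33.0 = 0.2678 W

0.268 W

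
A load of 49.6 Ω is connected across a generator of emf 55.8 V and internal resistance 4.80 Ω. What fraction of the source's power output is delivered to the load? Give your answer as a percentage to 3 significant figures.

91.2 %

The source delivers εI, of which I²R reaches the load and I²r is lost; since I is common, η = R/(R+r).
η = R / (R + r) = 49.6 / (49.6 + 4.80) = 0.9118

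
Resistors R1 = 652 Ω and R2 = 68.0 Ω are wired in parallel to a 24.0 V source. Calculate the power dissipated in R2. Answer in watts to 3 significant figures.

8.47 W

The supply voltage appears across each parallel branch — just use P = V²/R2.
P_R2 = V² / R2 = (24.0)² / 68.0 Ω = 8.471 W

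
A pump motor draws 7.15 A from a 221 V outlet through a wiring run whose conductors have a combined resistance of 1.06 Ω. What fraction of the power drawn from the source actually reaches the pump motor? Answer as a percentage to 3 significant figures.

96.6 %

The wiring run carries the full 7.15 A.
P_line = I² R_line = (7.150)² × 1.06 = 54.19 W
P_source = V I = 221 × 7.150 = 1580 W; P_load = 1526 W
η = P_load / P_source = 1526 / 1580 = 0.9657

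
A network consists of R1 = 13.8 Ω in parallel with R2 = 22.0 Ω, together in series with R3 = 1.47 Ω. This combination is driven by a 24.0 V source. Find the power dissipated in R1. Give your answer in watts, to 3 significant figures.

Reduce the parallel combination to a single R_p; the circuit then becomes R_p in series with the remaining resistor.
R_p = (13.8×22.0)/(13.8+22.0) = 8.480 Ω
R_total = R_p + 1.47 = 8.480 + 1.47 = 9.950 Ω
I = V / R_total = 24.0 / 9.950 = 2.412 A
Voltage across the parallel pair: V_p = I × R_p = 2.412 × 8.480 = 20.45 V
R1 sits across V_p; its power is V_p²/R.
P_R1 = (20.45)² / 13.8 = 30.32 W

30.3 W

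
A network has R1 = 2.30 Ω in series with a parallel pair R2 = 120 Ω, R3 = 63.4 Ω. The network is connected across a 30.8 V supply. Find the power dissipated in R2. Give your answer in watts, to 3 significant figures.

Replace R2 and R3 with their parallel equivalent so the circuit becomes R1 in series with R_p.
R_p = (120×63.4)/(120+63.4) = 41.48 Ω
R_total = 2.30 + 41.48 = 43.78 Ω
I = V / R_total = 30.8 / 43.78 = 0.7035 A
Voltage across the parallel pair: V_p = I × R_p = 0.7035 × 41.48 = 29.18 V
With V_p across R2, its power is V_p²/R2.
P_R2 = (29.18)² / 120 = 7.097 W

7.10 W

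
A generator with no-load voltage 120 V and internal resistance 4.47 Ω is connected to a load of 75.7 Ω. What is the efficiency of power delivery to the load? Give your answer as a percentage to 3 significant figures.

η = P_load/(P_load+P_int) = I²R/(I²R+I²r) = R/(R+r) — the I² cancels for series elements.
η = R / (R + r) = 75.7 / (75.7 + 4.47) = 0.9442

94.4 %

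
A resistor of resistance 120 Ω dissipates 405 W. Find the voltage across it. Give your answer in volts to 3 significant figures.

220 V

Rearranging the power relation for the two known quantities gives V = √(P R).
V = √(405 × 120) = 220.5 V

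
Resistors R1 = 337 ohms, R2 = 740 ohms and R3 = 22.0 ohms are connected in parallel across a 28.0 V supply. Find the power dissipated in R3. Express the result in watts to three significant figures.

35.6 W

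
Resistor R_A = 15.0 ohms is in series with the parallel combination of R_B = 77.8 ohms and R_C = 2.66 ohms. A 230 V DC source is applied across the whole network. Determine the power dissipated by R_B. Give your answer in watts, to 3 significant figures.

Replace R_B and R_C with their parallel equivalent so the circuit becomes R_A in series with R_p.
R_p = (77.8×2.66)/(77.8+2.66) = 2.572 Ω
R_total = 15.0 + 2.572 = 17.57 Ω
I = V / R_total = 230 / 17.57 = 13.09 A
Voltage across the parallel pair: V_p = I × R_p = 13.09 × 2.572 = 33.67 V
With V_p across R_B, its power is V_p²/R_B.
P_R_B = (33.67)² / 77.8 = 14.57 W

14.6 W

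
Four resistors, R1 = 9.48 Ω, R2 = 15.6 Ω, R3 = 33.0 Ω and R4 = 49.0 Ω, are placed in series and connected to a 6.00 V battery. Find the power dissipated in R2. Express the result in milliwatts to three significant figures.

49.0 mW

Series elements share the same current, so find I first, then use P = I²R.
R_total = 9.48 + 15.6 + 33.0 + 49.0 = 107.1 Ω
I = V / R_total = 6.00 / 107.1 = 0.05603 A
P_R2 = I² × R2 = (0.05603)² × 15.6 = 0.04898 W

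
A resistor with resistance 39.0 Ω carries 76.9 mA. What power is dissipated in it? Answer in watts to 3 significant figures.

With I and R stated, P = I²R applies in one step.
P = (0.07690 A)² × 39.0 Ω = 0.2306 W

0.231 W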